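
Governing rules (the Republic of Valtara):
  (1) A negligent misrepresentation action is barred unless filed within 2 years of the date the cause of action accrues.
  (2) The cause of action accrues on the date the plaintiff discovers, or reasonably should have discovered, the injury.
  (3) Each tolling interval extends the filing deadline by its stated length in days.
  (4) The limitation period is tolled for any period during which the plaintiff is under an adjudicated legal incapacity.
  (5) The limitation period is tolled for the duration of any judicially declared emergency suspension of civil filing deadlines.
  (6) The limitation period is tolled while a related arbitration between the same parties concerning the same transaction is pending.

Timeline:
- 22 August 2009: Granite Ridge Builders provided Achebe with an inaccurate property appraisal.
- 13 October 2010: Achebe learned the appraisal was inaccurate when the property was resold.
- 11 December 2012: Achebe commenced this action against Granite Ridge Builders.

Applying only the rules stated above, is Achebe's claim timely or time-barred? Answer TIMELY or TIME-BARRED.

The claim did not accrue until Achebe discovered the injury on 13 October 2010; the 22 August 2009 act date does not start the clock under the stated rule.
The untolled deadline — 2 years after 13 October 2010 — is 13 October 2012.
The 11 December 2012 filing falls after the 13 October 2012 deadline; the claim is time-barred.

TIME-BARRED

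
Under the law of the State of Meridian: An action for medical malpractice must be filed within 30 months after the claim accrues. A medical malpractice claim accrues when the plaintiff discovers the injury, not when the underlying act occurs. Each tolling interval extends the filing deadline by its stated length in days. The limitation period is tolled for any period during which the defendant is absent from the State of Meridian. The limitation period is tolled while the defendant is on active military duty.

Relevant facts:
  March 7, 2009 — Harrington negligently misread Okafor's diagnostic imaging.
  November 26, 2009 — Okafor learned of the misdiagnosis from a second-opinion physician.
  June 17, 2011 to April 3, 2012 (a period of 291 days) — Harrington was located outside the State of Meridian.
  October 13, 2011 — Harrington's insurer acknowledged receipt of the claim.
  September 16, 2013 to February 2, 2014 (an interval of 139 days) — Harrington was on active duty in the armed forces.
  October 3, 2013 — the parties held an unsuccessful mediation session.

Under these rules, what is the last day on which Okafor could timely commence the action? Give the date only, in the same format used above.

Accrual is tied to discovery, so the period began on November 26, 2009 rather than on March 7, 2009 when the act occurred.
The untolled deadline — 30 months after November 26, 2009 — is May 26, 2012.
Because the defendant's absence from the jurisdiction ran from June 17, 2011 to April 3, 2012, the deadline is extended by 291 days to March 13, 2013.
By the time the defendant's active military service began on September 16, 2013, the limitation period had already expired on March 13, 2013; that interval cannot revive it.
None of the other events listed affects the running of the period under the stated rules.

March 13, 2013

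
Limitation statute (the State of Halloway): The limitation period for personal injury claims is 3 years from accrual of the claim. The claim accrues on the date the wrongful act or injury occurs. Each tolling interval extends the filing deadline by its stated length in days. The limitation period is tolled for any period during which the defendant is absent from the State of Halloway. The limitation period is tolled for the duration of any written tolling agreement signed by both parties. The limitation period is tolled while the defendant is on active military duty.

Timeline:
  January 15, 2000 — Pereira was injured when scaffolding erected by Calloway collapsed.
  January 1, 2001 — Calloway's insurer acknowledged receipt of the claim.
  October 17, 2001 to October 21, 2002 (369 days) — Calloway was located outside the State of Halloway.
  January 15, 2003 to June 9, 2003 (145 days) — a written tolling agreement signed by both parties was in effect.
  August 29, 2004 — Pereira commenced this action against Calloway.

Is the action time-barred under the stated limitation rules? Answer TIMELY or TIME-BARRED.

The limitation period began to run on January 15, 2000.
Adding the 3 years base period to January 15, 2000 gives a deadline of January 15, 2003, before any tolling.
The defendant's absence from the jurisdiction from October 17, 2001 to October 21, 2002 tolled the period for 369 days, extending the deadline to January 19, 2004.
Because the written tolling agreement ran from January 15, 2003 to June 9, 2003, the deadline is extended by 145 days to June 12, 2004.
None of the other events listed affects the running of the period under the stated rules.
The August 29, 2004 filing falls after the June 12, 2004 deadline; the claim is time-barred.

TIME-BARRED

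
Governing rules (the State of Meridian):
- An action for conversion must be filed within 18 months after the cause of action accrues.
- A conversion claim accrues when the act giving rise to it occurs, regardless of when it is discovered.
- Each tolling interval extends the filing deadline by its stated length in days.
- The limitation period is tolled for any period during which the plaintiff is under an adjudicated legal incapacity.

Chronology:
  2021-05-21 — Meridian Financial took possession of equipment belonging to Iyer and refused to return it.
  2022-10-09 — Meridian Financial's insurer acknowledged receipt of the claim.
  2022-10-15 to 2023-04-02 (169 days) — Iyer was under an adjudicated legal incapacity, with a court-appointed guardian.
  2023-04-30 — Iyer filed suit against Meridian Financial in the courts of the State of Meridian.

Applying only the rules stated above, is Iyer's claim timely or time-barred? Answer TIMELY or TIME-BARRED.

The claim accrued on 2021-05-21, when the wrongful act occurred.
18 months from 2021-05-21 is 2022-11-21.
The plaintiff's legal incapacity from 2022-10-15 to 2023-04-02 tolled the period for 169 days, extending the deadline to 2023-05-09.
The other events in the timeline have no effect on the limitation period under the stated rules.
Filing on 2023-04-30 beat the 2023-05-09 deadline — the action is timely.

TIMELY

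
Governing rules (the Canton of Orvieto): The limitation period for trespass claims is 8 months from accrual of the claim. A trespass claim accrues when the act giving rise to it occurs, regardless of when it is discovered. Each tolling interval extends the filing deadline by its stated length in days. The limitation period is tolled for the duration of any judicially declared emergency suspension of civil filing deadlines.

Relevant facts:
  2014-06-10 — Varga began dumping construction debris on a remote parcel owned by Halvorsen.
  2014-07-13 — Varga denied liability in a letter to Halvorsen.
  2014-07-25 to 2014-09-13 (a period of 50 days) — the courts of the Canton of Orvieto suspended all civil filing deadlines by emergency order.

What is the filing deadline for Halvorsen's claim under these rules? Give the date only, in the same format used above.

The claim accrued on 2014-06-10, when the wrongful act occurred.
The untolled deadline — 8 months after 2014-06-10 — is 2015-02-10.
The emergency suspension of filing deadlines from 2014-07-25 to 2014-09-13 tolled the period for 50 days, extending the deadline to 2015-04-01.
None of the other events listed affects the running of the period under the stated rules.

2015-04-01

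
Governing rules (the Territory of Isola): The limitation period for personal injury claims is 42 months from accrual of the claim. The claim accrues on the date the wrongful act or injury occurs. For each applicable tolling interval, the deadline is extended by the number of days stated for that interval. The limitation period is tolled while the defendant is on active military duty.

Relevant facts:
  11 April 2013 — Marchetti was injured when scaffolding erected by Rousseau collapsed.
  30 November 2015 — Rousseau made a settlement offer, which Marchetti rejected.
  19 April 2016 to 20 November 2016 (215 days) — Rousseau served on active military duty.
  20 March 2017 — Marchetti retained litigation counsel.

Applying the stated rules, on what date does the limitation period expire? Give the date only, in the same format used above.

14 May 2017

The claim accrued on 11 April 2013, when the wrongful act occurred.
42 months from 11 April 2013 is 11 October 2016.
The period was tolled for 215 days by the defendant's active military service (19 April 2016 to 20 November 2016), pushing the deadline to 14 May 2017.
None of the other events listed affects the running of the period under the stated rules.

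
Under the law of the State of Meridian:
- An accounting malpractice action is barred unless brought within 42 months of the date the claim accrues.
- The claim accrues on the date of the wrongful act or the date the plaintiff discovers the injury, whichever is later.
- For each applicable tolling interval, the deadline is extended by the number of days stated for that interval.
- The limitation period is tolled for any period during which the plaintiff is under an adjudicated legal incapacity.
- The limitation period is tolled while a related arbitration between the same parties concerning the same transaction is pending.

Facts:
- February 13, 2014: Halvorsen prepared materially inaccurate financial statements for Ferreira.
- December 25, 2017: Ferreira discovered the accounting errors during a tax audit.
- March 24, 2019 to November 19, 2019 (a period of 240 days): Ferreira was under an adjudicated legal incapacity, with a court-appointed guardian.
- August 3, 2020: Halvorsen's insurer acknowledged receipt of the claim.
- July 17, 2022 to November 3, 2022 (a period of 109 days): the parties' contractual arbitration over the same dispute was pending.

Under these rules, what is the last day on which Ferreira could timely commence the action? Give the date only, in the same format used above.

February 20, 2022

Because discovery on December 25, 2017 post-dates the February 13, 2014 act, accrual under the later-of rule falls on December 25, 2017.
The untolled deadline — 42 months after December 25, 2017 — is June 25, 2021.
The period was tolled for 240 days by the plaintiff's legal incapacity (March 24, 2019 to November 19, 2019), pushing the deadline to February 20, 2022.
The pending related arbitration starting July 17, 2022 came too late — the period had run on February 20, 2022 — and so does not extend the deadline.
Nothing else in the chronology tolls or restarts the period.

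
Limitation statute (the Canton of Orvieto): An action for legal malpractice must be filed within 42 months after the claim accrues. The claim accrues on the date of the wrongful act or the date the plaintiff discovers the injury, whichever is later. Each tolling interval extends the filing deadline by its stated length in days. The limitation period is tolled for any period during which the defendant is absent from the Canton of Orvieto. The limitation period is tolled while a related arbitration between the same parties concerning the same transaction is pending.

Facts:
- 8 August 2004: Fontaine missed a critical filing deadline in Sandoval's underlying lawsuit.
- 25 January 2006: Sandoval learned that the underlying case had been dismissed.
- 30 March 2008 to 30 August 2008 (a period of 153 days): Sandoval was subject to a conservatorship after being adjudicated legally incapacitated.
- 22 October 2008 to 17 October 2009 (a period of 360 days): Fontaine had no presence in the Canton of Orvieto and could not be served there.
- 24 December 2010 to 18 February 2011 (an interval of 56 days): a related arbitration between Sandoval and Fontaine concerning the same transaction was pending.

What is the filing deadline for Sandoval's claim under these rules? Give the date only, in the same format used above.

20 July 2010

The claim accrued on 25 January 2006 — the later of the 8 August 2004 act and the 25 January 2006 discovery.
42 months from 25 January 2006 is 25 July 2009.
The defendant's absence from the jurisdiction from 22 October 2008 to 17 October 2009 tolled the period for 360 days, extending the deadline to 20 July 2010.
The pending related arbitration starting 24 December 2010 came too late — the period had run on 20 July 2010 — and so does not extend the deadline.
The plaintiff's legal incapacity from 30 March 2008 to 30 August 2008 does not toll the period, because no stated rule makes the plaintiff's incapacity a tolling event.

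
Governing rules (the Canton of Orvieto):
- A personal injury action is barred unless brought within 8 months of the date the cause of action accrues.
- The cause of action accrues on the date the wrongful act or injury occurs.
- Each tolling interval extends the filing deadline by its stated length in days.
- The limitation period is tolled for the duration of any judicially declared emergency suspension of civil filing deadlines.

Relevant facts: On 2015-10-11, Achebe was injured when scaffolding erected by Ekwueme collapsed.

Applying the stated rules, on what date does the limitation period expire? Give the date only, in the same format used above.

The claim accrued on 2015-10-11, when the wrongful act occurred.
The untolled deadline — 8 months after 2015-10-11 — is 2016-06-11.

2016-06-11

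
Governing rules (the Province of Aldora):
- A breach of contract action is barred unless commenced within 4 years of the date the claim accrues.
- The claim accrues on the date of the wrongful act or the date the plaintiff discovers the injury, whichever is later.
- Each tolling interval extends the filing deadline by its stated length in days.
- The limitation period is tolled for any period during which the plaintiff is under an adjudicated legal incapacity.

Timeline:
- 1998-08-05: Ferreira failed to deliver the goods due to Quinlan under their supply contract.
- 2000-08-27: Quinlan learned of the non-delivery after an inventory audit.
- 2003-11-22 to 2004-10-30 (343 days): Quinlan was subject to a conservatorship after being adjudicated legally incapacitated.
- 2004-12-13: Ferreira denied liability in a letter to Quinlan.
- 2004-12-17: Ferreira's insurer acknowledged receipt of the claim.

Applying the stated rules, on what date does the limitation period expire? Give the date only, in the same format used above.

Because discovery on 2000-08-27 post-dates the 1998-08-05 act, accrual under the later-of rule falls on 2000-08-27.
Adding the 4 years base period to 2000-08-27 gives a deadline of 2004-08-27, before any tolling.
Because the plaintiff's legal incapacity ran from 2003-11-22 to 2004-10-30, the deadline is extended by 343 days to 2005-08-05.
Nothing else in the chronology tolls or restarts the period.

2005-08-05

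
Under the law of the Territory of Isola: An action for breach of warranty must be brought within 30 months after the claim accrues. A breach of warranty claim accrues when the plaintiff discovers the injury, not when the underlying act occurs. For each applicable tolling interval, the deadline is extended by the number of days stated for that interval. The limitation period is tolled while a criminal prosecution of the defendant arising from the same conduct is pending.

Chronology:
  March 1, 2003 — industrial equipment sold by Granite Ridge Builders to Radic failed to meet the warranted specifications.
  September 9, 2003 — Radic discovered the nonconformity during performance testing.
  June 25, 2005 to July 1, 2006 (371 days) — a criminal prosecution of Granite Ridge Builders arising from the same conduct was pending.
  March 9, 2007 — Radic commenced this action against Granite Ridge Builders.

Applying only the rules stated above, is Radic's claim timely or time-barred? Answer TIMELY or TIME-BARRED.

Under the discovery rule, the claim accrued on September 9, 2003, when Radic discovered the injury — not on the March 1, 2003 date of the underlying act.
Adding the 30 months base period to September 9, 2003 gives a deadline of March 9, 2006, before any tolling.
Because the pending criminal prosecution ran from June 25, 2005 to July 1, 2006, the deadline is extended by 371 days to March 15, 2007.
Filing on March 9, 2007 beat the March 15, 2007 deadline — the action is timely.

TIMELY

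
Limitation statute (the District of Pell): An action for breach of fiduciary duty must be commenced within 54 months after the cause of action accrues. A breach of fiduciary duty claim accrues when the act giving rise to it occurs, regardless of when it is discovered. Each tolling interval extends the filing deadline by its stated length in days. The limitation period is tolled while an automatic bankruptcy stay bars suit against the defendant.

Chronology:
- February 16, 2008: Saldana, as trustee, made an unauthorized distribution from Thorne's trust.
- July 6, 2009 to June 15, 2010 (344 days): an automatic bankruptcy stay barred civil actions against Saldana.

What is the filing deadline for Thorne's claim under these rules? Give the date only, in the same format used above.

July 26, 2013

The cause of action accrued on February 16, 2008, the date of the act.
Adding the 54 months base period to February 16, 2008 gives a deadline of August 16, 2012, before any tolling.
Because the automatic bankruptcy stay ran from July 6, 2009 to June 15, 2010, the deadline is extended by 344 days to July 26, 2013.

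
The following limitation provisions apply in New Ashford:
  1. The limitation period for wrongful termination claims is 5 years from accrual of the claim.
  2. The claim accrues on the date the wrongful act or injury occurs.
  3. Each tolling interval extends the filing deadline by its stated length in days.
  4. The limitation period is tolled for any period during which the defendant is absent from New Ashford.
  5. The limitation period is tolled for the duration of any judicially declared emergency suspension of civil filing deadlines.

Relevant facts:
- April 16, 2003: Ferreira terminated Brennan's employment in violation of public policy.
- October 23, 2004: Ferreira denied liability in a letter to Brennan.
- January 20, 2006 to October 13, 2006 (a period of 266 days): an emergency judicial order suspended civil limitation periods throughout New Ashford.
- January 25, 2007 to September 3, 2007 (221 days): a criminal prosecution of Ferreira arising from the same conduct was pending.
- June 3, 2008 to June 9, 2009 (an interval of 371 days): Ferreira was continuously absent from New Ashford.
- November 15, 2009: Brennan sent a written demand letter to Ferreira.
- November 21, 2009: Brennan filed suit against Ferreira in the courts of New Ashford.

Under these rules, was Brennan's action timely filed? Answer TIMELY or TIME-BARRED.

The limitation period began to run on April 16, 2003.
Adding the 5 years base period to April 16, 2003 gives a deadline of April 16, 2008, before any tolling.
The emergency suspension of filing deadlines from January 20, 2006 to October 13, 2006 tolled the period for 266 days, extending the deadline to January 7, 2009.
The defendant's absence from the jurisdiction from June 3, 2008 to June 9, 2009 tolled the period for 371 days, extending the deadline to January 13, 2010.
No stated provision tolls the period for a criminal prosecution, so the interval from January 25, 2007 to September 3, 2007 has no effect on the deadline.
The other events in the timeline have no effect on the limitation period under the stated rules.
Filing on November 21, 2009 beat the January 13, 2010 deadline — the action is timely.

TIMELY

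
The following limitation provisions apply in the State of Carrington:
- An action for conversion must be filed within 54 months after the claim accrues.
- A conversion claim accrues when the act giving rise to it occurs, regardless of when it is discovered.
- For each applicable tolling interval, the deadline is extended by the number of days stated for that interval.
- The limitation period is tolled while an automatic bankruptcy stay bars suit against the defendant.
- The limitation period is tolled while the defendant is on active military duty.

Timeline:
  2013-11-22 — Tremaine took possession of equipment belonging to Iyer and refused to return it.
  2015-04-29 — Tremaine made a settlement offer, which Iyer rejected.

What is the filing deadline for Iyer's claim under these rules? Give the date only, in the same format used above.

2018-05-22

The claim accrued on 2013-11-22, the date of the act.
Adding the 54 months base period to 2013-11-22 gives a deadline of 2018-05-22, before any tolling.
The other events in the timeline have no effect on the limitation period under the stated rules.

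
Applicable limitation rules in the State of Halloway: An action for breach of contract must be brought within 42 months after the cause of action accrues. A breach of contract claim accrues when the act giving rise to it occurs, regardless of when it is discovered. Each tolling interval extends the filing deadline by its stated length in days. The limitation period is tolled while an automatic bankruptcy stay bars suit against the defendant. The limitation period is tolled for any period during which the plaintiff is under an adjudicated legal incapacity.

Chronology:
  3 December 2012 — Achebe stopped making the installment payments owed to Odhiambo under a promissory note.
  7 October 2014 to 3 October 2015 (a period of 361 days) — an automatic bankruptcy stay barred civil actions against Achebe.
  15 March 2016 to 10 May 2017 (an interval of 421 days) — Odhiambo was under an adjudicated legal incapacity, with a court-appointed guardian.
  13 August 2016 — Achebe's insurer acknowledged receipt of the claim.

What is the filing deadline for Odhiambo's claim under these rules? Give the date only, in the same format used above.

25 July 2018

The claim accrued on 3 December 2012, when the wrongful act occurred.
The untolled deadline — 42 months after 3 December 2012 — is 3 June 2016.
The period was tolled for 361 days by the automatic bankruptcy stay (7 October 2014 to 3 October 2015), pushing the deadline to 30 May 2017.
Because the plaintiff's legal incapacity ran from 15 March 2016 to 10 May 2017, the deadline is extended by 421 days to 25 July 2018.
The other events in the timeline have no effect on the limitation period under the stated rules.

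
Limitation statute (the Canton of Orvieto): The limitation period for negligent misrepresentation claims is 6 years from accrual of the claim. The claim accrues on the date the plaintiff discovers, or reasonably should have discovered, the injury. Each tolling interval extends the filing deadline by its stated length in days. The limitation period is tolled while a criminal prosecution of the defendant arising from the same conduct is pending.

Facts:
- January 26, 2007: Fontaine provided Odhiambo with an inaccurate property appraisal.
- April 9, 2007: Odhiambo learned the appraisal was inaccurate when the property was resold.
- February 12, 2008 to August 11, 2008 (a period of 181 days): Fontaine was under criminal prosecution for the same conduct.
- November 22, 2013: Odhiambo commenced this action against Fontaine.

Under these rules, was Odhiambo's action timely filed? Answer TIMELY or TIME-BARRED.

TIME-BARRED

Accrual is tied to discovery, so the period began on April 9, 2007 rather than on January 26, 2007 when the act occurred.
Adding the 6 years base period to April 9, 2007 gives a deadline of April 9, 2013, before any tolling.
The pending criminal prosecution from February 12, 2008 to August 11, 2008 tolled the period for 181 days, extending the deadline to October 7, 2013.
The November 22, 2013 filing falls after the October 7, 2013 deadline; the claim is time-barred.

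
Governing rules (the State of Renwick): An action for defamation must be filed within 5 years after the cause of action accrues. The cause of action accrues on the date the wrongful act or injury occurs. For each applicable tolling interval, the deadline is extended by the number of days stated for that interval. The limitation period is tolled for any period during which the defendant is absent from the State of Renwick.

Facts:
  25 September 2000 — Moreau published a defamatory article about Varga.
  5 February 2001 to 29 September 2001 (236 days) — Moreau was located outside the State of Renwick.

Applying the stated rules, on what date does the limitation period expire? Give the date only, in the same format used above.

19 May 2006

The claim accrued on 25 September 2000, when the wrongful act occurred.
Adding the 5 years base period to 25 September 2000 gives a deadline of 25 September 2005, before any tolling.
Because the defendant's absence from the jurisdiction ran from 5 February 2001 to 29 September 2001, the deadline is extended by 236 days to 19 May 2006.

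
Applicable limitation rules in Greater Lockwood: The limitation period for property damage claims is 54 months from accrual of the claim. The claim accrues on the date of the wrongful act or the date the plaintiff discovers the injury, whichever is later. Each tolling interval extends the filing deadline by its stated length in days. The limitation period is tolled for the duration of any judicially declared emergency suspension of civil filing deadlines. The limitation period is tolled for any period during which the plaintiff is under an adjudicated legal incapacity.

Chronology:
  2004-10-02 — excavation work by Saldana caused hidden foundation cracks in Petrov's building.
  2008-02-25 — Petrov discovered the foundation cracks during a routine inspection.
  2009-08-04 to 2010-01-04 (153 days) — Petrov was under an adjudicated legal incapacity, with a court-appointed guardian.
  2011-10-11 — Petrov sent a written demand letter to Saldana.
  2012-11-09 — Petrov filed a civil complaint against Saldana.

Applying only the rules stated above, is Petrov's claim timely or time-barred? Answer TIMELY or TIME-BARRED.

Because discovery on 2008-02-25 post-dates the 2004-10-02 act, accrual under the later-of rule falls on 2008-02-25.
54 months from 2008-02-25 is 2012-08-25.
The period was tolled for 153 days by the plaintiff's legal incapacity (2009-08-04 to 2010-01-04), pushing the deadline to 2013-01-25.
The other events in the timeline have no effect on the limitation period under the stated rules.
The 2012-11-09 filing precedes the 2013-01-25 deadline; the claim is timely.

TIMELY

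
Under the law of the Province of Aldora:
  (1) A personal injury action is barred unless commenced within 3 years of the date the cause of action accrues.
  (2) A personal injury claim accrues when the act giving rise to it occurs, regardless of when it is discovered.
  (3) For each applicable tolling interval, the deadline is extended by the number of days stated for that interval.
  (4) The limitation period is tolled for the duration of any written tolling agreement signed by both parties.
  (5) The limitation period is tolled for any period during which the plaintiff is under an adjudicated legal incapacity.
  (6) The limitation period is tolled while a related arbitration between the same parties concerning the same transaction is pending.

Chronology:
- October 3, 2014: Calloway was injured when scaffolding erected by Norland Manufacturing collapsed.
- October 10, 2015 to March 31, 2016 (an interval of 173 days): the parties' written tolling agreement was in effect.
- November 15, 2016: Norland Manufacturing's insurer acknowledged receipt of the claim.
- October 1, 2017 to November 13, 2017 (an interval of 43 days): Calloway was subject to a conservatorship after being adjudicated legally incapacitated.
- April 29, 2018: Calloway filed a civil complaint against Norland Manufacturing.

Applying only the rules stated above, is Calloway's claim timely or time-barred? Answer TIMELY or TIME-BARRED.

TIMELY

The claim accrued on October 3, 2014, when the wrongful act occurred.
3 years from October 3, 2014 is October 3, 2017.
The written tolling agreement from October 10, 2015 to March 31, 2016 tolled the period for 173 days, extending the deadline to March 25, 2018.
The period was tolled for 43 days by the plaintiff's legal incapacity (October 1, 2017 to November 13, 2017), pushing the deadline to May 7, 2018.
The other events in the timeline have no effect on the limitation period under the stated rules.
Calloway filed on April 29, 2018, before the May 7, 2018 deadline, so the action is timely.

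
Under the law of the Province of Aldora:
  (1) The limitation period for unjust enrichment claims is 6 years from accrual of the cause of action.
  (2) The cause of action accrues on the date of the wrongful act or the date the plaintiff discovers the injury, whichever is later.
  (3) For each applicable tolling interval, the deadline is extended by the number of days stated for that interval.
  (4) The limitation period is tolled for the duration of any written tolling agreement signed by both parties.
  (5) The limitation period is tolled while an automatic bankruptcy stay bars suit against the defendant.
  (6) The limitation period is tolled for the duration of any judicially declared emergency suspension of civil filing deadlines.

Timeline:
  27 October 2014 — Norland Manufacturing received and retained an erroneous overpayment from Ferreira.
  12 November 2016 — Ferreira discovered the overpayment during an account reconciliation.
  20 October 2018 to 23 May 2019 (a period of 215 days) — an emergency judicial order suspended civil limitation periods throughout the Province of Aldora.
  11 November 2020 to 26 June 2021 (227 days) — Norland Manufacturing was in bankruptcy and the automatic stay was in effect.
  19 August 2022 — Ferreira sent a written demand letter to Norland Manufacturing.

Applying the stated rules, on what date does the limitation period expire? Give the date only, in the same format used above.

Taking the later of the act (27 October 2014) and discovery (12 November 2016), the claim accrued on 12 November 2016.
Adding the 6 years base period to 12 November 2016 gives a deadline of 12 November 2022, before any tolling.
Because the emergency suspension of filing deadlines ran from 20 October 2018 to 23 May 2019, the deadline is extended by 215 days to 15 June 2023.
Because the automatic bankruptcy stay ran from 11 November 2020 to 26 June 2021, the deadline is extended by 227 days to 28 January 2024.
The other events in the timeline have no effect on the limitation period under the stated rules.

28 January 2024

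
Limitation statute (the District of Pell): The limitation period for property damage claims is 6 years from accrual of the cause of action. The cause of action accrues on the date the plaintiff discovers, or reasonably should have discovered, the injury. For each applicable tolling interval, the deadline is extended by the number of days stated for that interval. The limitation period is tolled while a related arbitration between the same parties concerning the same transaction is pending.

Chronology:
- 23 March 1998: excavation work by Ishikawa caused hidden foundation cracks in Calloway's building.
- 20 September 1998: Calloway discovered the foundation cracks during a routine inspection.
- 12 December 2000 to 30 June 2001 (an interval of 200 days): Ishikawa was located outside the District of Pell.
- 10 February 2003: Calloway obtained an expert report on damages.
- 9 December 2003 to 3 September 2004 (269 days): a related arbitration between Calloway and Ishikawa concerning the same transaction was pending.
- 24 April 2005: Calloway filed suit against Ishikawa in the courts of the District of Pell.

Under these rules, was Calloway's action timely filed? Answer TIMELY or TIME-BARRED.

TIMELY

Accrual is tied to discovery, so the period began on 20 September 1998 rather than on 23 March 1998 when the act occurred.
The untolled deadline — 6 years after 20 September 1998 — is 20 September 2004.
The pending related arbitration from 9 December 2003 to 3 September 2004 tolled the period for 269 days, extending the deadline to 16 June 2005.
The defendant's absence from the jurisdiction from 12 December 2000 to 30 June 2001 does not toll the period, because no stated rule makes the defendant's absence a tolling event.
Nothing else in the chronology tolls or restarts the period.
The 24 April 2005 filing precedes the 16 June 2005 deadline; the claim is timely.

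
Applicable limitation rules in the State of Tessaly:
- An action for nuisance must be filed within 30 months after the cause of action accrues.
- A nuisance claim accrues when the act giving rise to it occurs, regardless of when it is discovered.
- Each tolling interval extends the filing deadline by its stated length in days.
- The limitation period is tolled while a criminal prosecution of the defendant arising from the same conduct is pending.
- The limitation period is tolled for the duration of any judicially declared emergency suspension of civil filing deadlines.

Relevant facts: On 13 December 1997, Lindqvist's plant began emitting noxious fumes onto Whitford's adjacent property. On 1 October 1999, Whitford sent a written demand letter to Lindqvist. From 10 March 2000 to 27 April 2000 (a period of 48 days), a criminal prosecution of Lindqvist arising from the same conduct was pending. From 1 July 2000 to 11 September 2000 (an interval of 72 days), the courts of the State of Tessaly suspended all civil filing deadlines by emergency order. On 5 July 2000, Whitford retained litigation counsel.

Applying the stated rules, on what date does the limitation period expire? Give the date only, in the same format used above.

11 October 2000

The cause of action accrued on 13 December 1997, the date of the act.
Adding the 30 months base period to 13 December 1997 gives a deadline of 13 June 2000, before any tolling.
The period was tolled for 48 days by the pending criminal prosecution (10 March 2000 to 27 April 2000), pushing the deadline to 31 July 2000.
Because the emergency suspension of filing deadlines ran from 1 July 2000 to 11 September 2000, the deadline is extended by 72 days to 11 October 2000.
Nothing else in the chronology tolls or restarts the period.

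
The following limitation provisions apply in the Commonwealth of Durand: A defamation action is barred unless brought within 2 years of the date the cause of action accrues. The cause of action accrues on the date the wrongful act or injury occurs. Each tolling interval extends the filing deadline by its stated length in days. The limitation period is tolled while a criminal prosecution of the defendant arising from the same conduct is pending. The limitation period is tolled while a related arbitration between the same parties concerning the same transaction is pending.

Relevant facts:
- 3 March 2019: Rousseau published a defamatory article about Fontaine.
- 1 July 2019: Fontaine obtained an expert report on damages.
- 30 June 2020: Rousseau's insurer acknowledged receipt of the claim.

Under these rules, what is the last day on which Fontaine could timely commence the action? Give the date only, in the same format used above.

The claim accrued on 3 March 2019, when the wrongful act occurred.
2 years from 3 March 2019 is 3 March 2021.
The other events in the timeline have no effect on the limitation period under the stated rules.

3 March 2021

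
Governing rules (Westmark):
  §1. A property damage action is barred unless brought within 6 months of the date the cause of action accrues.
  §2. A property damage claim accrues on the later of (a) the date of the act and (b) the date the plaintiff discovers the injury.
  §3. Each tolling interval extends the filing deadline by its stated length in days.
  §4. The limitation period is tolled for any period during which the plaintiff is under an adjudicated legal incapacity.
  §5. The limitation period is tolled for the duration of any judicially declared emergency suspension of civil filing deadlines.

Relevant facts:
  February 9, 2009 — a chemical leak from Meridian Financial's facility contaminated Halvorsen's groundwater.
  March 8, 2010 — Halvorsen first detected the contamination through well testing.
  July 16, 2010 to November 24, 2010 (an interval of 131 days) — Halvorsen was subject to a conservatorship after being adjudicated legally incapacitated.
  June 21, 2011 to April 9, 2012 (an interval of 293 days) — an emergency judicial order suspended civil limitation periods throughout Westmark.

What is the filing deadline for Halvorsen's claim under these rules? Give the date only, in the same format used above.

January 17, 2011

Taking the later of the act (February 9, 2009) and discovery (March 8, 2010), the claim accrued on March 8, 2010.
Adding the 6 months base period to March 8, 2010 gives a deadline of September 8, 2010, before any tolling.
The period was tolled for 131 days by the plaintiff's legal incapacity (July 16, 2010 to November 24, 2010), pushing the deadline to January 17, 2011.
The emergency suspension of filing deadlines starting June 21, 2011 came too late — the period had run on January 17, 2011 — and so does not extend the deadline.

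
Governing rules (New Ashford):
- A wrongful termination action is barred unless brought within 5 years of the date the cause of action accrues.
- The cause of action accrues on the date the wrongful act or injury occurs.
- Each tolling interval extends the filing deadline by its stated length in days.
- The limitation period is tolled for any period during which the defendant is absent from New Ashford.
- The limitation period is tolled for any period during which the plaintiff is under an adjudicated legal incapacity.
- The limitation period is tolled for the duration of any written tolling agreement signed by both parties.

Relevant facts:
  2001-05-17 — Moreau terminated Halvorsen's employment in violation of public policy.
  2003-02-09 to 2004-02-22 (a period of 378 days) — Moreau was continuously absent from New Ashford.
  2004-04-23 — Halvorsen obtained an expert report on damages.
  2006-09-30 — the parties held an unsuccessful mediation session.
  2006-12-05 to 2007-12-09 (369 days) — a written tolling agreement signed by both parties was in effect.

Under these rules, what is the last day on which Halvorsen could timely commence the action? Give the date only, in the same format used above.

2008-06-02

The limitation period began to run on 2001-05-17.
5 years from 2001-05-17 is 2006-05-17.
Because the defendant's absence from the jurisdiction ran from 2003-02-09 to 2004-02-22, the deadline is extended by 378 days to 2007-05-30.
Because the written tolling agreement ran from 2006-12-05 to 2007-12-09, the deadline is extended by 369 days to 2008-06-02.
The other events in the timeline have no effect on the limitation period under the stated rules.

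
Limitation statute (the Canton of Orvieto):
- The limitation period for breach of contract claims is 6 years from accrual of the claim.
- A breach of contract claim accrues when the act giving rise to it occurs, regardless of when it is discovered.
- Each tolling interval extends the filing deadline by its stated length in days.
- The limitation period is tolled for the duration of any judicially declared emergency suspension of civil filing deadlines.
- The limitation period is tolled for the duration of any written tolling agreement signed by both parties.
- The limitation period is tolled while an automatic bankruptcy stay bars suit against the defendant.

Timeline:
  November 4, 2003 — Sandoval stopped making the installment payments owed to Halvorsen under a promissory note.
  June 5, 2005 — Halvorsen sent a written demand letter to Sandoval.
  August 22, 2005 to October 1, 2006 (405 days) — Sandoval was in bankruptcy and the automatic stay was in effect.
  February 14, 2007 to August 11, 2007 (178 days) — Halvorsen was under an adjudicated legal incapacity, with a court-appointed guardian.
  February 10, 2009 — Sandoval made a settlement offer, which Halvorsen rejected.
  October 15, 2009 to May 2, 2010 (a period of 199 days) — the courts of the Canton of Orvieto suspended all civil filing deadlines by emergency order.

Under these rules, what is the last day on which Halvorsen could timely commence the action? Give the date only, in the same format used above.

The claim accrued on November 4, 2003, the date of the act.
Adding the 6 years base period to November 4, 2003 gives a deadline of November 4, 2009, before any tolling.
Because the automatic bankruptcy stay ran from August 22, 2005 to October 1, 2006, the deadline is extended by 405 days to December 14, 2010.
Because the emergency suspension of filing deadlines ran from October 15, 2009 to May 2, 2010, the deadline is extended by 199 days to July 1, 2011.
Although the plaintiff's incapacity ran from February 14, 2007 to August 11, 2007, the stated rules do not make that a tolling event, so it is disregarded.
The other events in the timeline have no effect on the limitation period under the stated rules.

July 1, 2011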